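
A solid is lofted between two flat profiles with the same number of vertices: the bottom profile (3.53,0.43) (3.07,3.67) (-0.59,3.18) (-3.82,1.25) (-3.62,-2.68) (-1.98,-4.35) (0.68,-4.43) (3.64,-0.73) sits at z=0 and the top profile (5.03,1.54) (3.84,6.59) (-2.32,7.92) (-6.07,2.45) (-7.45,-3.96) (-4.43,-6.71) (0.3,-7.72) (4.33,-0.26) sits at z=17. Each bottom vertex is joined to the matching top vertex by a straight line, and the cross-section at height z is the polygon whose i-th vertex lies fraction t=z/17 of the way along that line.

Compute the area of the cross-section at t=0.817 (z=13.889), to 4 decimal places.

Area at t=0.817: 114.4506

Cross-section at t=0.817: each vertex is (1-t)·p0[i] + t·p1[i].
  v1: (1-0.817)·(3.53,0.43) + 0.817·(5.03,1.54) = (4.7555,1.3369)
  v2: (1-0.817)·(3.07,3.67) + 0.817·(3.84,6.59) = (3.6991,6.0556)
  v3: (1-0.817)·(-0.59,3.18) + 0.817·(-2.32,7.92) = (-2.0034,7.0526)
  v4: (1-0.817)·(-3.82,1.25) + 0.817·(-6.07,2.45) = (-5.6582,2.2304)
  v5: (1-0.817)·(-3.62,-2.68) + 0.817·(-7.45,-3.96) = (-6.7491,-3.7258)
  v6: (1-0.817)·(-1.98,-4.35) + 0.817·(-4.43,-6.71) = (-3.9816,-6.2781)
  v7: (1-0.817)·(0.68,-4.43) + 0.817·(0.3,-7.72) = (0.3695,-7.1179)
  v8: (1-0.817)·(3.64,-0.73) + 0.817·(4.33,-0.26) = (4.2037,-0.3460)
Shoelace sum Σ(x_i·y_{i+1} − x_{i+1}·y_i):
  i=1: 4.7555·6.0556 − 3.6991·1.3369 = +23.8524 (running +23.8524)
  i=2: 3.6991·7.0526 − -2.0034·6.0556 = +38.2201 (running +62.0725)
  i=3: -2.0034·2.2304 − -5.6582·7.0526 = +35.4369 (running +97.5093)
  i=4: -5.6582·-3.7258 − -6.7491·2.2304 = +36.1345 (running +133.6438)
  i=5: -6.7491·-6.2781 − -3.9816·-3.7258 = +27.5371 (running +161.1809)
  i=6: -3.9816·-7.1179 − 0.3695·-6.2781 = +30.6611 (running +191.8420)
  i=7: 0.3695·-0.3460 − 4.2037·-7.1179 = +29.7940 (running +221.6360)
  i=8: 4.2037·1.3369 − 4.7555·-0.3460 = +7.2653 (running +228.9013)
Area = |Σ|/2 = |228.9013|/2 = 114.4506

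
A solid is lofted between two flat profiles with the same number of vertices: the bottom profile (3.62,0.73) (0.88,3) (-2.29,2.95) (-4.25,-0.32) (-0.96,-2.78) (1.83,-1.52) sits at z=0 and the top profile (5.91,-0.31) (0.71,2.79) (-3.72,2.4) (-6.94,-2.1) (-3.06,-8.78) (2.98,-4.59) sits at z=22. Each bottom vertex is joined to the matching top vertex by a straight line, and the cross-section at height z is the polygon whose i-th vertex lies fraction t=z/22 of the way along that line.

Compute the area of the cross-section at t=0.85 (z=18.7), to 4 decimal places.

Cross-section at t=0.85: each vertex is (1-t)·p0[i] + t·p1[i].
  v1: (1-0.85)·(3.62,0.73) + 0.85·(5.91,-0.31) = (5.5665,-0.1540)
  v2: (1-0.85)·(0.88,3) + 0.85·(0.71,2.79) = (0.7355,2.8215)
  v3: (1-0.85)·(-2.29,2.95) + 0.85·(-3.72,2.4) = (-3.5055,2.4825)
  v4: (1-0.85)·(-4.25,-0.32) + 0.85·(-6.94,-2.1) = (-6.5365,-1.8330)
  v5: (1-0.85)·(-0.96,-2.78) + 0.85·(-3.06,-8.78) = (-2.7450,-7.8800)
  v6: (1-0.85)·(1.83,-1.52) + 0.85·(2.98,-4.59) = (2.8075,-4.1295)
Shoelace sum Σ(x_i·y_{i+1} − x_{i+1}·y_i):
  i=1: 5.5665·2.8215 − 0.7355·-0.1540 = +15.8191 (running +15.8191)
  i=2: 0.7355·2.4825 − -3.5055·2.8215 = +11.7166 (running +27.5358)
  i=3: -3.5055·-1.8330 − -6.5365·2.4825 = +22.6524 (running +50.1882)
  i=4: -6.5365·-7.8800 − -2.7450·-1.8330 = +46.4760 (running +96.6643)
  i=5: -2.7450·-4.1295 − 2.8075·-7.8800 = +33.4586 (running +130.1228)
  i=6: 2.8075·-0.1540 − 5.5665·-4.1295 = +22.5545 (running +152.6774)
Area = |Σ|/2 = |152.6774|/2 = 76.3387

Area at t=0.85: 76.3387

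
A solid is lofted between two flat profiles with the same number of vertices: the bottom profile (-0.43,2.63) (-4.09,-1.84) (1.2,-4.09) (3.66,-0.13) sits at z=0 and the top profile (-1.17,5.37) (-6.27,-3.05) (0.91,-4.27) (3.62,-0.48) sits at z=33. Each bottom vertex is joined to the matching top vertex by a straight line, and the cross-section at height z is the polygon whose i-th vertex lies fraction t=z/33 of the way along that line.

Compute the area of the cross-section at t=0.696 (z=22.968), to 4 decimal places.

Area at t=0.696: 42.6763

Cross-section at t=0.696: each vertex is (1-t)·p0[i] + t·p1[i].
  v1: (1-0.696)·(-0.43,2.63) + 0.696·(-1.17,5.37) = (-0.9450,4.5370)
  v2: (1-0.696)·(-4.09,-1.84) + 0.696·(-6.27,-3.05) = (-5.6073,-2.6822)
  v3: (1-0.696)·(1.2,-4.09) + 0.696·(0.91,-4.27) = (0.9982,-4.2153)
  v4: (1-0.696)·(3.66,-0.13) + 0.696·(3.62,-0.48) = (3.6322,-0.3736)
Shoelace sum Σ(x_i·y_{i+1} − x_{i+1}·y_i):
  i=1: -0.9450·-2.6822 − -5.6073·4.5370 = +27.9752 (running +27.9752)
  i=2: -5.6073·-4.2153 − 0.9982·-2.6822 = +26.3135 (running +54.2887)
  i=3: 0.9982·-0.3736 − 3.6322·-4.2153 = +14.9377 (running +69.2263)
  i=4: 3.6322·4.5370 − -0.9450·-0.3736 = +16.1262 (running +85.3525)
Area = |Σ|/2 = |85.3525|/2 = 42.6763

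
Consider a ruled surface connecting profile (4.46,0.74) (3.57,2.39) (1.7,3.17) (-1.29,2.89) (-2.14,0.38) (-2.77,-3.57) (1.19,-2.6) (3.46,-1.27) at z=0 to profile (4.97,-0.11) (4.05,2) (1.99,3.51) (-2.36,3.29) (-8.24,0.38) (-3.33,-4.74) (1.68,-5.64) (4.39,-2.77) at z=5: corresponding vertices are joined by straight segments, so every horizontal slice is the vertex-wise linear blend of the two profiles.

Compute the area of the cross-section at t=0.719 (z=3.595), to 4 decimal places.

Area at t=0.719: 66.0269

Cross-section at t=0.719: each vertex is (1-t)·p0[i] + t·p1[i].
  v1: (1-0.719)·(4.46,0.74) + 0.719·(4.97,-0.11) = (4.8267,0.1289)
  v2: (1-0.719)·(3.57,2.39) + 0.719·(4.05,2) = (3.9151,2.1096)
  v3: (1-0.719)·(1.7,3.17) + 0.719·(1.99,3.51) = (1.9085,3.4145)
  v4: (1-0.719)·(-1.29,2.89) + 0.719·(-2.36,3.29) = (-2.0593,3.1776)
  v5: (1-0.719)·(-2.14,0.38) + 0.719·(-8.24,0.38) = (-6.5259,0.3800)
  v6: (1-0.719)·(-2.77,-3.57) + 0.719·(-3.33,-4.74) = (-3.1726,-4.4112)
  v7: (1-0.719)·(1.19,-2.6) + 0.719·(1.68,-5.64) = (1.5423,-4.7858)
  v8: (1-0.719)·(3.46,-1.27) + 0.719·(4.39,-2.77) = (4.1287,-2.3485)
Shoelace sum Σ(x_i·y_{i+1} − x_{i+1}·y_i):
  i=1: 4.8267·2.1096 − 3.9151·0.1289 = +9.6779 (running +9.6779)
  i=2: 3.9151·3.4145 − 1.9085·2.1096 = +9.3418 (running +19.0197)
  i=3: 1.9085·3.1776 − -2.0593·3.4145 = +13.0960 (running +32.1157)
  i=4: -2.0593·0.3800 − -6.5259·3.1776 = +19.9542 (running +52.0699)
  i=5: -6.5259·-4.4112 − -3.1726·0.3800 = +29.9928 (running +82.0627)
  i=6: -3.1726·-4.7858 − 1.5423·-4.4112 = +21.9870 (running +104.0497)
  i=7: 1.5423·-2.3485 − 4.1287·-4.7858 = +16.1367 (running +120.1864)
  i=8: 4.1287·0.1289 − 4.8267·-2.3485 = +11.8675 (running +132.0539)
Area = |Σ|/2 = |132.0539|/2 = 66.0269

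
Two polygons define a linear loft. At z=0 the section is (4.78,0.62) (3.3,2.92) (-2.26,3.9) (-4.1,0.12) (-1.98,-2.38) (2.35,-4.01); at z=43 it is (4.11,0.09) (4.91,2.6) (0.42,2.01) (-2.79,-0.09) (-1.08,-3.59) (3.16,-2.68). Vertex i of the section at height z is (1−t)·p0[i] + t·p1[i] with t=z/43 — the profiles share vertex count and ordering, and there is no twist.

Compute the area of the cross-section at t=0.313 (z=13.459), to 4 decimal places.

Cross-section at t=0.313: each vertex is (1-t)·p0[i] + t·p1[i].
  v1: (1-0.313)·(4.78,0.62) + 0.313·(4.11,0.09) = (4.5703,0.4541)
  v2: (1-0.313)·(3.3,2.92) + 0.313·(4.91,2.6) = (3.8039,2.8198)
  v3: (1-0.313)·(-2.26,3.9) + 0.313·(0.42,2.01) = (-1.4212,3.3084)
  v4: (1-0.313)·(-4.1,0.12) + 0.313·(-2.79,-0.09) = (-3.6900,0.0543)
  v5: (1-0.313)·(-1.98,-2.38) + 0.313·(-1.08,-3.59) = (-1.6983,-2.7587)
  v6: (1-0.313)·(2.35,-4.01) + 0.313·(3.16,-2.68) = (2.6035,-3.5937)
Shoelace sum Σ(x_i·y_{i+1} − x_{i+1}·y_i):
  i=1: 4.5703·2.8198 − 3.8039·0.4541 = +11.1601 (running +11.1601)
  i=2: 3.8039·3.3084 − -1.4212·2.8198 = +16.5925 (running +27.7526)
  i=3: -1.4212·0.0543 − -3.6900·3.3084 = +12.1309 (running +39.8834)
  i=4: -3.6900·-2.7587 − -1.6983·0.0543 = +10.2718 (running +50.1552)
  i=5: -1.6983·-3.5937 − 2.6035·-2.7587 = +13.2856 (running +63.4409)
  i=6: 2.6035·0.4541 − 4.5703·-3.5937 = +17.6066 (running +81.0475)
Area = |Σ|/2 = |81.0475|/2 = 40.5237

Area at t=0.313: 40.5237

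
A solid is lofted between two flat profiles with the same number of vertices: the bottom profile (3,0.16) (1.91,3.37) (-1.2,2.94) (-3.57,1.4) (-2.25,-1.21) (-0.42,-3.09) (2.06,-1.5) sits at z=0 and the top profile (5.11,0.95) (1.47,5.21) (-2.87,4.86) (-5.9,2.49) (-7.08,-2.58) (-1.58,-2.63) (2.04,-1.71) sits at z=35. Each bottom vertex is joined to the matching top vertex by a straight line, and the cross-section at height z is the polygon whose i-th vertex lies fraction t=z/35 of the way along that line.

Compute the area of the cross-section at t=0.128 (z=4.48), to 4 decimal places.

Area at t=0.128: 31.3857

Cross-section at t=0.128: each vertex is (1-t)·p0[i] + t·p1[i].
  v1: (1-0.128)·(3,0.16) + 0.128·(5.11,0.95) = (3.2701,0.2611)
  v2: (1-0.128)·(1.91,3.37) + 0.128·(1.47,5.21) = (1.8537,3.6055)
  v3: (1-0.128)·(-1.2,2.94) + 0.128·(-2.87,4.86) = (-1.4138,3.1858)
  v4: (1-0.128)·(-3.57,1.4) + 0.128·(-5.9,2.49) = (-3.8682,1.5395)
  v5: (1-0.128)·(-2.25,-1.21) + 0.128·(-7.08,-2.58) = (-2.8682,-1.3854)
  v6: (1-0.128)·(-0.42,-3.09) + 0.128·(-1.58,-2.63) = (-0.5685,-3.0311)
  v7: (1-0.128)·(2.06,-1.5) + 0.128·(2.04,-1.71) = (2.0574,-1.5269)
Shoelace sum Σ(x_i·y_{i+1} − x_{i+1}·y_i):
  i=1: 3.2701·3.6055 − 1.8537·0.2611 = +11.3063 (running +11.3063)
  i=2: 1.8537·3.1858 − -1.4138·3.6055 = +11.0027 (running +22.3090)
  i=3: -1.4138·1.5395 − -3.8682·3.1858 = +10.1468 (running +32.4558)
  i=4: -3.8682·-1.3854 − -2.8682·1.5395 = +9.7746 (running +42.2304)
  i=5: -2.8682·-3.0311 − -0.5685·-1.3854 = +7.9064 (running +50.1368)
  i=6: -0.5685·-1.5269 − 2.0574·-3.0311 = +7.1043 (running +57.2412)
  i=7: 2.0574·0.2611 − 3.2701·-1.5269 = +5.5303 (running +62.7715)
Area = |Σ|/2 = |62.7715|/2 = 31.3857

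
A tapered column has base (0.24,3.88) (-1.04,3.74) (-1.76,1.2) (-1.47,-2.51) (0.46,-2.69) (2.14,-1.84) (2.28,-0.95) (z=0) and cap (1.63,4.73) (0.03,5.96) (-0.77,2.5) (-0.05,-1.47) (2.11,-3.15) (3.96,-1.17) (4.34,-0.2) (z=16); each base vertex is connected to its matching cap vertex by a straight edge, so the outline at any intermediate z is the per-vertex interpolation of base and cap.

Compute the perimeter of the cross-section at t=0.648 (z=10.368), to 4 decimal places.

Perimeter at t=0.648: 20.0522

Cross-section at t=0.648: each vertex is (1-t)·p0[i] + t·p1[i].
  v1: (1-0.648)·(0.24,3.88) + 0.648·(1.63,4.73) = (1.1407,4.4308)
  v2: (1-0.648)·(-1.04,3.74) + 0.648·(0.03,5.96) = (-0.3466,5.1786)
  v3: (1-0.648)·(-1.76,1.2) + 0.648·(-0.77,2.5) = (-1.1185,2.0424)
  v4: (1-0.648)·(-1.47,-2.51) + 0.648·(-0.05,-1.47) = (-0.5498,-1.8361)
  v5: (1-0.648)·(0.46,-2.69) + 0.648·(2.11,-3.15) = (1.5292,-2.9881)
  v6: (1-0.648)·(2.14,-1.84) + 0.648·(3.96,-1.17) = (3.3194,-1.4058)
  v7: (1-0.648)·(2.28,-0.95) + 0.648·(4.34,-0.2) = (3.6149,-0.4640)
Perimeter = Σ |v_{i+1} − v_i|:
  edge 1→2: √(-1.4874² + 0.7478²) = 1.6647 (running 1.6647)
  edge 2→3: √(-0.7718² + -3.1362²) = 3.2297 (running 4.8945)
  edge 3→4: √(0.5686² + -3.8785²) = 3.9199 (running 8.8144)
  edge 4→5: √(2.0790² + -1.1520²) = 2.3769 (running 11.1913)
  edge 5→6: √(1.7902² + 1.5822²) = 2.3892 (running 13.5805)
  edge 6→7: √(0.2955² + 0.9418²) = 0.9871 (running 14.5676)
  edge 7→1: √(-2.4742² + 4.8948²) = 5.4846 (running 20.0522)
Perimeter = 20.0522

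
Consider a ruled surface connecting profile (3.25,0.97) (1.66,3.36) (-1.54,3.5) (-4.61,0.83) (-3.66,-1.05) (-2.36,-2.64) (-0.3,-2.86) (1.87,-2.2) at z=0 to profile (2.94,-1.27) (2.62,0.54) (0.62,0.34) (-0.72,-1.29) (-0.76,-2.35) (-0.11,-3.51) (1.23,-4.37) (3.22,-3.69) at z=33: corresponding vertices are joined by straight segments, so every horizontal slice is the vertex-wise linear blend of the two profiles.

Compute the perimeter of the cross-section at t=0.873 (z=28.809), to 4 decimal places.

Perimeter at t=0.873: 15.3108

Cross-section at t=0.873: each vertex is (1-t)·p0[i] + t·p1[i].
  v1: (1-0.873)·(3.25,0.97) + 0.873·(2.94,-1.27) = (2.9794,-0.9855)
  v2: (1-0.873)·(1.66,3.36) + 0.873·(2.62,0.54) = (2.4981,0.8981)
  v3: (1-0.873)·(-1.54,3.5) + 0.873·(0.62,0.34) = (0.3457,0.7413)
  v4: (1-0.873)·(-4.61,0.83) + 0.873·(-0.72,-1.29) = (-1.2140,-1.0208)
  v5: (1-0.873)·(-3.66,-1.05) + 0.873·(-0.76,-2.35) = (-1.1283,-2.1849)
  v6: (1-0.873)·(-2.36,-2.64) + 0.873·(-0.11,-3.51) = (-0.3957,-3.3995)
  v7: (1-0.873)·(-0.3,-2.86) + 0.873·(1.23,-4.37) = (1.0357,-4.1782)
  v8: (1-0.873)·(1.87,-2.2) + 0.873·(3.22,-3.69) = (3.0486,-3.5008)
Perimeter = Σ |v_{i+1} − v_i|:
  edge 1→2: √(-0.4813² + 1.8837²) = 1.9442 (running 1.9442)
  edge 2→3: √(-2.1524² + -0.1568²) = 2.1581 (running 4.1023)
  edge 3→4: √(-1.5597² + -1.7621²) = 2.3532 (running 6.4555)
  edge 4→5: √(0.0857² + -1.1641²) = 1.1673 (running 7.6228)
  edge 5→6: √(0.7325² + -1.2146²) = 1.4184 (running 9.0412)
  edge 6→7: √(1.4314² + -0.7787²) = 1.6295 (running 10.6708)
  edge 7→8: √(2.0129² + 0.6775²) = 2.1238 (running 12.7946)
  edge 8→1: √(-0.0692² + 2.5152²) = 2.5162 (running 15.3108)
Perimeter = 15.3108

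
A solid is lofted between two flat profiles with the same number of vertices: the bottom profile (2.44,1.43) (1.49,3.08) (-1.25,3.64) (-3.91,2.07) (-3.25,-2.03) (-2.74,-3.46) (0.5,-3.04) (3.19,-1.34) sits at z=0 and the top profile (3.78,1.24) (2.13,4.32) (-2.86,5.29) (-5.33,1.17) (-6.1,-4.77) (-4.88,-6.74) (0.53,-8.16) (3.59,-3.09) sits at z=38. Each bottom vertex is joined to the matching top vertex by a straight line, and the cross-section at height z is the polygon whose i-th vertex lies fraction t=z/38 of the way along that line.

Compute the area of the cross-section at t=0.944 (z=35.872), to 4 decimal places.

Cross-section at t=0.944: each vertex is (1-t)·p0[i] + t·p1[i].
  v1: (1-0.944)·(2.44,1.43) + 0.944·(3.78,1.24) = (3.7050,1.2506)
  v2: (1-0.944)·(1.49,3.08) + 0.944·(2.13,4.32) = (2.0942,4.2506)
  v3: (1-0.944)·(-1.25,3.64) + 0.944·(-2.86,5.29) = (-2.7698,5.1976)
  v4: (1-0.944)·(-3.91,2.07) + 0.944·(-5.33,1.17) = (-5.2505,1.2204)
  v5: (1-0.944)·(-3.25,-2.03) + 0.944·(-6.1,-4.77) = (-5.9404,-4.6166)
  v6: (1-0.944)·(-2.74,-3.46) + 0.944·(-4.88,-6.74) = (-4.7602,-6.5563)
  v7: (1-0.944)·(0.5,-3.04) + 0.944·(0.53,-8.16) = (0.5283,-7.8733)
  v8: (1-0.944)·(3.19,-1.34) + 0.944·(3.59,-3.09) = (3.5676,-2.9920)
Shoelace sum Σ(x_i·y_{i+1} − x_{i+1}·y_i):
  i=1: 3.7050·4.2506 − 2.0942·1.2506 = +13.1291 (running +13.1291)
  i=2: 2.0942·5.1976 − -2.7698·4.2506 = +22.6580 (running +35.7871)
  i=3: -2.7698·1.2204 − -5.2505·5.1976 = +23.9096 (running +59.6967)
  i=4: -5.2505·-4.6166 − -5.9404·1.2204 = +31.4888 (running +91.1855)
  i=5: -5.9404·-6.5563 − -4.7602·-4.6166 = +16.9716 (running +108.1571)
  i=6: -4.7602·-7.8733 − 0.5283·-6.5563 = +40.9419 (running +149.0990)
  i=7: 0.5283·-2.9920 − 3.5676·-7.8733 = +26.5080 (running +175.6070)
  i=8: 3.5676·1.2506 − 3.7050·-2.9920 = +15.5470 (running +191.1540)
Area = |Σ|/2 = |191.1540|/2 = 95.5770

Area at t=0.944: 95.5770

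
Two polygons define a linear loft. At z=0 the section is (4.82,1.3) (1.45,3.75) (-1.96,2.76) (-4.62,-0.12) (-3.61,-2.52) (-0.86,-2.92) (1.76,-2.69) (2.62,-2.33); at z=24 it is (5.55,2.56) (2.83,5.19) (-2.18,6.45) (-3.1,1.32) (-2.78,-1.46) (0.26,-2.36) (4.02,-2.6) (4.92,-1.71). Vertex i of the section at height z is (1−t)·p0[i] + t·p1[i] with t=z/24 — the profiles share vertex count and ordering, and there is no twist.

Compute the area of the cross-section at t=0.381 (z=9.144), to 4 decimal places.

Area at t=0.381: 49.1368

Cross-section at t=0.381: each vertex is (1-t)·p0[i] + t·p1[i].
  v1: (1-0.381)·(4.82,1.3) + 0.381·(5.55,2.56) = (5.0981,1.7801)
  v2: (1-0.381)·(1.45,3.75) + 0.381·(2.83,5.19) = (1.9758,4.2986)
  v3: (1-0.381)·(-1.96,2.76) + 0.381·(-2.18,6.45) = (-2.0438,4.1659)
  v4: (1-0.381)·(-4.62,-0.12) + 0.381·(-3.1,1.32) = (-4.0409,0.4286)
  v5: (1-0.381)·(-3.61,-2.52) + 0.381·(-2.78,-1.46) = (-3.2938,-2.1161)
  v6: (1-0.381)·(-0.86,-2.92) + 0.381·(0.26,-2.36) = (-0.4333,-2.7066)
  v7: (1-0.381)·(1.76,-2.69) + 0.381·(4.02,-2.6) = (2.6211,-2.6557)
  v8: (1-0.381)·(2.62,-2.33) + 0.381·(4.92,-1.71) = (3.4963,-2.0938)
Shoelace sum Σ(x_i·y_{i+1} − x_{i+1}·y_i):
  i=1: 5.0981·4.2986 − 1.9758·1.7801 = +18.3980 (running +18.3980)
  i=2: 1.9758·4.1659 − -2.0438·4.2986 = +17.0165 (running +35.4145)
  i=3: -2.0438·0.4286 − -4.0409·4.1659 = +15.9578 (running +51.3723)
  i=4: -4.0409·-2.1161 − -3.2938·0.4286 = +9.9629 (running +61.3353)
  i=5: -3.2938·-2.7066 − -0.4333·-2.1161 = +7.9982 (running +69.3334)
  i=6: -0.4333·-2.6557 − 2.6211·-2.7066 = +8.2449 (running +77.5784)
  i=7: 2.6211·-2.0938 − 3.4963·-2.6557 = +3.7972 (running +81.3756)
  i=8: 3.4963·1.7801 − 5.0981·-2.0938 = +16.8980 (running +98.2736)
Area = |Σ|/2 = |98.2736|/2 = 49.1368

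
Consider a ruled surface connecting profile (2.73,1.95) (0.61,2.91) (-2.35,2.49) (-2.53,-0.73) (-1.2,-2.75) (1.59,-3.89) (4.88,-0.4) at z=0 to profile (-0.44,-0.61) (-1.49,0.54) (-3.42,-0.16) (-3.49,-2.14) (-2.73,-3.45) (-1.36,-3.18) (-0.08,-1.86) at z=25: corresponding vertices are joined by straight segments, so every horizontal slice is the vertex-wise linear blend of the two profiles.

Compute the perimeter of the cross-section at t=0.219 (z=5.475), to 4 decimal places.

Perimeter at t=0.219: 19.5932

Cross-section at t=0.219: each vertex is (1-t)·p0[i] + t·p1[i].
  v1: (1-0.219)·(2.73,1.95) + 0.219·(-0.44,-0.61) = (2.0358,1.3894)
  v2: (1-0.219)·(0.61,2.91) + 0.219·(-1.49,0.54) = (0.1501,2.3910)
  v3: (1-0.219)·(-2.35,2.49) + 0.219·(-3.42,-0.16) = (-2.5843,1.9097)
  v4: (1-0.219)·(-2.53,-0.73) + 0.219·(-3.49,-2.14) = (-2.7402,-1.0388)
  v5: (1-0.219)·(-1.2,-2.75) + 0.219·(-2.73,-3.45) = (-1.5351,-2.9033)
  v6: (1-0.219)·(1.59,-3.89) + 0.219·(-1.36,-3.18) = (0.9440,-3.7345)
  v7: (1-0.219)·(4.88,-0.4) + 0.219·(-0.08,-1.86) = (3.7938,-0.7197)
Perimeter = Σ |v_{i+1} − v_i|:
  edge 1→2: √(-1.8857² + 1.0016²) = 2.1352 (running 2.1352)
  edge 2→3: √(-2.7344² + -0.4813²) = 2.7765 (running 4.9116)
  edge 3→4: √(-0.1559² + -2.9484²) = 2.9526 (running 7.8642)
  edge 4→5: √(1.2052² + -1.8645²) = 2.2201 (running 10.0843)
  edge 5→6: √(2.4790² + -0.8312²) = 2.6147 (running 12.6990)
  edge 6→7: √(2.8498² + 3.0148²) = 4.1485 (running 16.8475)
  edge 7→1: √(-1.7580² + 2.1091²) = 2.7457 (running 19.5932)
Perimeter = 19.5932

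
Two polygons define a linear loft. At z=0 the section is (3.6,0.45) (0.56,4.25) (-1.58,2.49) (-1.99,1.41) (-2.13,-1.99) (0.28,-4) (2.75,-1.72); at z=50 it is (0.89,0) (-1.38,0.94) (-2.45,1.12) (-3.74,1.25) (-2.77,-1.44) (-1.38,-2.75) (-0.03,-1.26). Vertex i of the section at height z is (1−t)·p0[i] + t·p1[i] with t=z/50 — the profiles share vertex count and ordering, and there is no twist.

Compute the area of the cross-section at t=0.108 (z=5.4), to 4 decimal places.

Area at t=0.108: 27.3066

Cross-section at t=0.108: each vertex is (1-t)·p0[i] + t·p1[i].
  v1: (1-0.108)·(3.6,0.45) + 0.108·(0.89,0) = (3.3073,0.4014)
  v2: (1-0.108)·(0.56,4.25) + 0.108·(-1.38,0.94) = (0.3505,3.8925)
  v3: (1-0.108)·(-1.58,2.49) + 0.108·(-2.45,1.12) = (-1.6740,2.3420)
  v4: (1-0.108)·(-1.99,1.41) + 0.108·(-3.74,1.25) = (-2.1790,1.3927)
  v5: (1-0.108)·(-2.13,-1.99) + 0.108·(-2.77,-1.44) = (-2.1991,-1.9306)
  v6: (1-0.108)·(0.28,-4) + 0.108·(-1.38,-2.75) = (0.1007,-3.8650)
  v7: (1-0.108)·(2.75,-1.72) + 0.108·(-0.03,-1.26) = (2.4498,-1.6703)
Shoelace sum Σ(x_i·y_{i+1} − x_{i+1}·y_i):
  i=1: 3.3073·3.8925 − 0.3505·0.4014 = +12.7331 (running +12.7331)
  i=2: 0.3505·2.3420 − -1.6740·3.8925 = +7.3368 (running +20.0699)
  i=3: -1.6740·1.3927 − -2.1790·2.3420 = +2.7719 (running +22.8418)
  i=4: -2.1790·-1.9306 − -2.1991·1.3927 = +7.2695 (running +30.1114)
  i=5: -2.1991·-3.8650 − 0.1007·-1.9306 = +8.6940 (running +38.8054)
  i=6: 0.1007·-1.6703 − 2.4498·-3.8650 = +9.3001 (running +48.1055)
  i=7: 2.4498·0.4014 − 3.3073·-1.6703 = +6.5076 (running +54.6131)
Area = |Σ|/2 = |54.6131|/2 = 27.3066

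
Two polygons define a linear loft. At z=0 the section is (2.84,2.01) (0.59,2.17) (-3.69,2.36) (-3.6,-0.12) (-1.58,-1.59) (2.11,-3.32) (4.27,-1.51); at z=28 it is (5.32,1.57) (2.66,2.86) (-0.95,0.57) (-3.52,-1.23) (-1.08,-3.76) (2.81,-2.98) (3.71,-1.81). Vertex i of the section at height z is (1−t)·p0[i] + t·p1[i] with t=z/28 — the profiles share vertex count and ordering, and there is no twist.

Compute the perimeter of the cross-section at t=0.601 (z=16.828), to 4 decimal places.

Perimeter at t=0.601: 21.6599

Cross-section at t=0.601: each vertex is (1-t)·p0[i] + t·p1[i].
  v1: (1-0.601)·(2.84,2.01) + 0.601·(5.32,1.57) = (4.3305,1.7456)
  v2: (1-0.601)·(0.59,2.17) + 0.601·(2.66,2.86) = (1.8341,2.5847)
  v3: (1-0.601)·(-3.69,2.36) + 0.601·(-0.95,0.57) = (-2.0433,1.2842)
  v4: (1-0.601)·(-3.6,-0.12) + 0.601·(-3.52,-1.23) = (-3.5519,-0.7871)
  v5: (1-0.601)·(-1.58,-1.59) + 0.601·(-1.08,-3.76) = (-1.2795,-2.8942)
  v6: (1-0.601)·(2.11,-3.32) + 0.601·(2.81,-2.98) = (2.5307,-3.1157)
  v7: (1-0.601)·(4.27,-1.51) + 0.601·(3.71,-1.81) = (3.9334,-1.6903)
Perimeter = Σ |v_{i+1} − v_i|:
  edge 1→2: √(-2.4964² + 0.8391²) = 2.6337 (running 2.6337)
  edge 2→3: √(-3.8773² + -1.3005²) = 4.0896 (running 6.7233)
  edge 3→4: √(-1.5087² + -2.0713²) = 2.5625 (running 9.2858)
  edge 4→5: √(2.2724² + -2.1071²) = 3.0990 (running 12.3847)
  edge 5→6: √(3.8102² + -0.2215²) = 3.8166 (running 16.2014)
  edge 6→7: √(1.4027² + 1.4254²) = 1.9998 (running 18.2012)
  edge 7→1: √(0.3970² + 3.4359²) = 3.4587 (running 21.6599)
Perimeter = 21.6599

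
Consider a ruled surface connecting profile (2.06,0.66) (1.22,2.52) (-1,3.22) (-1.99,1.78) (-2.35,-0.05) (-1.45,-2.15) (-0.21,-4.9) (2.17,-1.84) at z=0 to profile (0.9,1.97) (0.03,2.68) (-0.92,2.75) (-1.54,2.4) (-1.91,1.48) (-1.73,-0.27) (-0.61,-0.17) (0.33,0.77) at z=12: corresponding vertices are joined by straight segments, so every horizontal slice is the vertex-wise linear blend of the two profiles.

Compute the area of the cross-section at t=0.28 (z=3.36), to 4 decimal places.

Cross-section at t=0.28: each vertex is (1-t)·p0[i] + t·p1[i].
  v1: (1-0.28)·(2.06,0.66) + 0.28·(0.9,1.97) = (1.7352,1.0268)
  v2: (1-0.28)·(1.22,2.52) + 0.28·(0.03,2.68) = (0.8868,2.5648)
  v3: (1-0.28)·(-1,3.22) + 0.28·(-0.92,2.75) = (-0.9776,3.0884)
  v4: (1-0.28)·(-1.99,1.78) + 0.28·(-1.54,2.4) = (-1.8640,1.9536)
  v5: (1-0.28)·(-2.35,-0.05) + 0.28·(-1.91,1.48) = (-2.2268,0.3784)
  v6: (1-0.28)·(-1.45,-2.15) + 0.28·(-1.73,-0.27) = (-1.5284,-1.6236)
  v7: (1-0.28)·(-0.21,-4.9) + 0.28·(-0.61,-0.17) = (-0.3220,-3.5756)
  v8: (1-0.28)·(2.17,-1.84) + 0.28·(0.33,0.77) = (1.6548,-1.1092)
Shoelace sum Σ(x_i·y_{i+1} − x_{i+1}·y_i):
  i=1: 1.7352·2.5648 − 0.8868·1.0268 = +3.5399 (running +3.5399)
  i=2: 0.8868·3.0884 − -0.9776·2.5648 = +5.2461 (running +8.7860)
  i=3: -0.9776·1.9536 − -1.8640·3.0884 = +3.8469 (running +12.6330)
  i=4: -1.8640·0.3784 − -2.2268·1.9536 = +3.6449 (running +16.2779)
  i=5: -2.2268·-1.6236 − -1.5284·0.3784 = +4.1938 (running +20.4717)
  i=6: -1.5284·-3.5756 − -0.3220·-1.6236 = +4.9421 (running +25.4138)
  i=7: -0.3220·-1.1092 − 1.6548·-3.5756 = +6.2741 (running +31.6879)
  i=8: 1.6548·1.0268 − 1.7352·-1.1092 = +3.6238 (running +35.3117)
Area = |Σ|/2 = |35.3117|/2 = 17.6559

Area at t=0.28: 17.6559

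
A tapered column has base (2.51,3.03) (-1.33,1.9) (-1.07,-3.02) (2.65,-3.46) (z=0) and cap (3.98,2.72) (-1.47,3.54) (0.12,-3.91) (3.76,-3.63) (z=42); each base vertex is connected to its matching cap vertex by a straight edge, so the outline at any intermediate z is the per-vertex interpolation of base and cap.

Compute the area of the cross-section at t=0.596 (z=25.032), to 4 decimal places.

Area at t=0.596: 27.1724

Cross-section at t=0.596: each vertex is (1-t)·p0[i] + t·p1[i].
  v1: (1-0.596)·(2.51,3.03) + 0.596·(3.98,2.72) = (3.3861,2.8452)
  v2: (1-0.596)·(-1.33,1.9) + 0.596·(-1.47,3.54) = (-1.4134,2.8774)
  v3: (1-0.596)·(-1.07,-3.02) + 0.596·(0.12,-3.91) = (-0.3608,-3.5504)
  v4: (1-0.596)·(2.65,-3.46) + 0.596·(3.76,-3.63) = (3.3116,-3.5613)
Shoelace sum Σ(x_i·y_{i+1} − x_{i+1}·y_i):
  i=1: 3.3861·2.8774 − -1.4134·2.8452 = +13.7649 (running +13.7649)
  i=2: -1.4134·-3.5504 − -0.3608·2.8774 = +6.0564 (running +19.8213)
  i=3: -0.3608·-3.5613 − 3.3116·-3.5504 = +13.0423 (running +32.8636)
  i=4: 3.3116·2.8452 − 3.3861·-3.5613 = +21.4812 (running +54.3448)
Area = |Σ|/2 = |54.3448|/2 = 27.1724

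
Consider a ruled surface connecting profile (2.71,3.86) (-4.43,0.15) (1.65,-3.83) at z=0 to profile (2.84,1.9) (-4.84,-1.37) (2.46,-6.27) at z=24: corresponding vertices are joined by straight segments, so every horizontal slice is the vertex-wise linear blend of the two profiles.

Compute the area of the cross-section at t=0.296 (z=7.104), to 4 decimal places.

Area at t=0.296: 27.0495

Cross-section at t=0.296: each vertex is (1-t)·p0[i] + t·p1[i].
  v1: (1-0.296)·(2.71,3.86) + 0.296·(2.84,1.9) = (2.7485,3.2798)
  v2: (1-0.296)·(-4.43,0.15) + 0.296·(-4.84,-1.37) = (-4.5514,-0.2999)
  v3: (1-0.296)·(1.65,-3.83) + 0.296·(2.46,-6.27) = (1.8898,-4.5522)
Shoelace sum Σ(x_i·y_{i+1} − x_{i+1}·y_i):
  i=1: 2.7485·-0.2999 − -4.5514·3.2798 = +14.1034 (running +14.1034)
  i=2: -4.5514·-4.5522 − 1.8898·-0.2999 = +21.2857 (running +35.3891)
  i=3: 1.8898·3.2798 − 2.7485·-4.5522 = +18.7099 (running +54.0989)
Area = |Σ|/2 = |54.0989|/2 = 27.0495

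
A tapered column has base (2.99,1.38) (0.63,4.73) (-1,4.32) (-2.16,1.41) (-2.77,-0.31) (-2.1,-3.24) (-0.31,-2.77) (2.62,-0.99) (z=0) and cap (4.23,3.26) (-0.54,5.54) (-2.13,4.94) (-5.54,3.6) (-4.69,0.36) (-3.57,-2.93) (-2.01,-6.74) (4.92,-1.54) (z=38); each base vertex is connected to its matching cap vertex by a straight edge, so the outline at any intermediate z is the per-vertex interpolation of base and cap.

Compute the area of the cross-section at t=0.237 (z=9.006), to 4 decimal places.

Cross-section at t=0.237: each vertex is (1-t)·p0[i] + t·p1[i].
  v1: (1-0.237)·(2.99,1.38) + 0.237·(4.23,3.26) = (3.2839,1.8256)
  v2: (1-0.237)·(0.63,4.73) + 0.237·(-0.54,5.54) = (0.3527,4.9220)
  v3: (1-0.237)·(-1,4.32) + 0.237·(-2.13,4.94) = (-1.2678,4.4669)
  v4: (1-0.237)·(-2.16,1.41) + 0.237·(-5.54,3.6) = (-2.9611,1.9290)
  v5: (1-0.237)·(-2.77,-0.31) + 0.237·(-4.69,0.36) = (-3.2250,-0.1512)
  v6: (1-0.237)·(-2.1,-3.24) + 0.237·(-3.57,-2.93) = (-2.4484,-3.1665)
  v7: (1-0.237)·(-0.31,-2.77) + 0.237·(-2.01,-6.74) = (-0.7129,-3.7109)
  v8: (1-0.237)·(2.62,-0.99) + 0.237·(4.92,-1.54) = (3.1651,-1.1203)
Shoelace sum Σ(x_i·y_{i+1} − x_{i+1}·y_i):
  i=1: 3.2839·4.9220 − 0.3527·1.8256 = +15.5193 (running +15.5193)
  i=2: 0.3527·4.4669 − -1.2678·4.9220 = +7.8157 (running +23.3349)
  i=3: -1.2678·1.9290 − -2.9611·4.4669 = +10.7812 (running +34.1162)
  i=4: -2.9611·-0.1512 − -3.2250·1.9290 = +6.6689 (running +40.7851)
  i=5: -3.2250·-3.1665 − -2.4484·-0.1512 = +9.8420 (running +50.6271)
  i=6: -2.4484·-3.7109 − -0.7129·-3.1665 = +6.8283 (running +57.4553)
  i=7: -0.7129·-1.1203 − 3.1651·-3.7109 = +12.5440 (running +69.9994)
  i=8: 3.1651·1.8256 − 3.2839·-1.1203 = +9.4572 (running +79.4566)
Area = |Σ|/2 = |79.4566|/2 = 39.7283

Area at t=0.237: 39.7283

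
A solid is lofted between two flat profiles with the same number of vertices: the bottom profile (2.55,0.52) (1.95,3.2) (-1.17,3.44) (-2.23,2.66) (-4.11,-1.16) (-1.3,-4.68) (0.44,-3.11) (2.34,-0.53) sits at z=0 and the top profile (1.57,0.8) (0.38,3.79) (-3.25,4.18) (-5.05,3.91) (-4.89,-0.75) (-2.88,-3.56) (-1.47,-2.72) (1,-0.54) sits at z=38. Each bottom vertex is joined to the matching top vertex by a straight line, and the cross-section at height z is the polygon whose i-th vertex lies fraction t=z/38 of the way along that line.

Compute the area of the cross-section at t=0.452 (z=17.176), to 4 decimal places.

Area at t=0.452: 35.5483

Cross-section at t=0.452: each vertex is (1-t)·p0[i] + t·p1[i].
  v1: (1-0.452)·(2.55,0.52) + 0.452·(1.57,0.8) = (2.1070,0.6466)
  v2: (1-0.452)·(1.95,3.2) + 0.452·(0.38,3.79) = (1.2404,3.4667)
  v3: (1-0.452)·(-1.17,3.44) + 0.452·(-3.25,4.18) = (-2.1102,3.7745)
  v4: (1-0.452)·(-2.23,2.66) + 0.452·(-5.05,3.91) = (-3.5046,3.2250)
  v5: (1-0.452)·(-4.11,-1.16) + 0.452·(-4.89,-0.75) = (-4.4626,-0.9747)
  v6: (1-0.452)·(-1.3,-4.68) + 0.452·(-2.88,-3.56) = (-2.0142,-4.1738)
  v7: (1-0.452)·(0.44,-3.11) + 0.452·(-1.47,-2.72) = (-0.4233,-2.9337)
  v8: (1-0.452)·(2.34,-0.53) + 0.452·(1,-0.54) = (1.7343,-0.5345)
Shoelace sum Σ(x_i·y_{i+1} − x_{i+1}·y_i):
  i=1: 2.1070·3.4667 − 1.2404·0.6466 = +6.5025 (running +6.5025)
  i=2: 1.2404·3.7745 − -2.1102·3.4667 = +11.9970 (running +18.4994)
  i=3: -2.1102·3.2250 − -3.5046·3.7745 = +6.4229 (running +24.9224)
  i=4: -3.5046·-0.9747 − -4.4626·3.2250 = +17.8077 (running +42.7300)
  i=5: -4.4626·-4.1738 − -2.0142·-0.9747 = +16.6625 (running +59.3925)
  i=6: -2.0142·-2.9337 − -0.4233·-4.1738 = +4.1421 (running +63.5347)
  i=7: -0.4233·-0.5345 − 1.7343·-2.9337 = +5.3143 (running +68.8489)
  i=8: 1.7343·0.6466 − 2.1070·-0.5345 = +2.2476 (running +71.0965)
Area = |Σ|/2 = |71.0965|/2 = 35.5483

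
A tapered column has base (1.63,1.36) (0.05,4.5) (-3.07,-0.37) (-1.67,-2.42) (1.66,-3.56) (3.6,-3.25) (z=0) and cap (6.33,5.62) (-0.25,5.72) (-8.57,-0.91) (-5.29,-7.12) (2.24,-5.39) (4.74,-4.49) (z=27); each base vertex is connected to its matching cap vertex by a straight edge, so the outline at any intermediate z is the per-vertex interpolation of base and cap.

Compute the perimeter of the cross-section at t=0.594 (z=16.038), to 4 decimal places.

Perimeter at t=0.594: 34.5887

Cross-section at t=0.594: each vertex is (1-t)·p0[i] + t·p1[i].
  v1: (1-0.594)·(1.63,1.36) + 0.594·(6.33,5.62) = (4.4218,3.8904)
  v2: (1-0.594)·(0.05,4.5) + 0.594·(-0.25,5.72) = (-0.1282,5.2247)
  v3: (1-0.594)·(-3.07,-0.37) + 0.594·(-8.57,-0.91) = (-6.3370,-0.6908)
  v4: (1-0.594)·(-1.67,-2.42) + 0.594·(-5.29,-7.12) = (-3.8203,-5.2118)
  v5: (1-0.594)·(1.66,-3.56) + 0.594·(2.24,-5.39) = (2.0045,-4.6470)
  v6: (1-0.594)·(3.6,-3.25) + 0.594·(4.74,-4.49) = (4.2772,-3.9866)
Perimeter = Σ |v_{i+1} − v_i|:
  edge 1→2: √(-4.5500² + 1.3342²) = 4.7416 (running 4.7416)
  edge 2→3: √(-6.2088² + -5.9154²) = 8.5756 (running 13.3172)
  edge 3→4: √(2.5167² + -4.5210²) = 5.1743 (running 18.4916)
  edge 4→5: √(5.8248² + 0.5648²) = 5.8521 (running 24.3437)
  edge 5→6: √(2.2726² + 0.6605²) = 2.3667 (running 26.7103)
  edge 6→1: √(0.1446² + 7.8770²) = 7.8783 (running 34.5887)
Perimeter = 34.5887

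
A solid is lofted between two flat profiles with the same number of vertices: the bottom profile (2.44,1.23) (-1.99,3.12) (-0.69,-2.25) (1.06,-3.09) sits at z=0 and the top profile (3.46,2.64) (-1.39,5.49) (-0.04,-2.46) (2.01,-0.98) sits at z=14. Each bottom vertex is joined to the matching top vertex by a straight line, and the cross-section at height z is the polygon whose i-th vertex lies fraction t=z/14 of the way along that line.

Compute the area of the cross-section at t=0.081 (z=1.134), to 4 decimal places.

Area at t=0.081: 15.4033

Cross-section at t=0.081: each vertex is (1-t)·p0[i] + t·p1[i].
  v1: (1-0.081)·(2.44,1.23) + 0.081·(3.46,2.64) = (2.5226,1.3442)
  v2: (1-0.081)·(-1.99,3.12) + 0.081·(-1.39,5.49) = (-1.9414,3.3120)
  v3: (1-0.081)·(-0.69,-2.25) + 0.081·(-0.04,-2.46) = (-0.6373,-2.2670)
  v4: (1-0.081)·(1.06,-3.09) + 0.081·(2.01,-0.98) = (1.1370,-2.9191)
Shoelace sum Σ(x_i·y_{i+1} − x_{i+1}·y_i):
  i=1: 2.5226·3.3120 − -1.9414·1.3442 = +10.9645 (running +10.9645)
  i=2: -1.9414·-2.2670 − -0.6373·3.3120 = +6.5121 (running +17.4765)
  i=3: -0.6373·-2.9191 − 1.1370·-2.2670 = +4.4380 (running +21.9145)
  i=4: 1.1370·1.3442 − 2.5226·-2.9191 = +8.8921 (running +30.8066)
Area = |Σ|/2 = |30.8066|/2 = 15.4033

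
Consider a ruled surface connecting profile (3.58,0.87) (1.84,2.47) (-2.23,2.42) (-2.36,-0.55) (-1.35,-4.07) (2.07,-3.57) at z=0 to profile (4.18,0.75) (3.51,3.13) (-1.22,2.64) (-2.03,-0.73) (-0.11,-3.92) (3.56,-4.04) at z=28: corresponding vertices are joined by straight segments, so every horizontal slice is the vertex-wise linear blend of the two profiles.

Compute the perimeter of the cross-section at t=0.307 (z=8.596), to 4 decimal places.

Perimeter at t=0.307: 21.5834

Cross-section at t=0.307: each vertex is (1-t)·p0[i] + t·p1[i].
  v1: (1-0.307)·(3.58,0.87) + 0.307·(4.18,0.75) = (3.7642,0.8332)
  v2: (1-0.307)·(1.84,2.47) + 0.307·(3.51,3.13) = (2.3527,2.6726)
  v3: (1-0.307)·(-2.23,2.42) + 0.307·(-1.22,2.64) = (-1.9199,2.4875)
  v4: (1-0.307)·(-2.36,-0.55) + 0.307·(-2.03,-0.73) = (-2.2587,-0.6053)
  v5: (1-0.307)·(-1.35,-4.07) + 0.307·(-0.11,-3.92) = (-0.9693,-4.0240)
  v6: (1-0.307)·(2.07,-3.57) + 0.307·(3.56,-4.04) = (2.5274,-3.7143)
Perimeter = Σ |v_{i+1} − v_i|:
  edge 1→2: √(-1.4115² + 1.8395²) = 2.3186 (running 2.3186)
  edge 2→3: √(-4.2726² + -0.1851²) = 4.2766 (running 6.5952)
  edge 3→4: √(-0.3388² + -3.0928²) = 3.1113 (running 9.7065)
  edge 4→5: √(1.2894² + -3.4187²) = 3.6538 (running 13.3603)
  edge 5→6: √(3.4968² + 0.3097²) = 3.5104 (running 16.8707)
  edge 6→1: √(1.2368² + 4.5475²) = 4.7126 (running 21.5834)
Perimeter = 21.5834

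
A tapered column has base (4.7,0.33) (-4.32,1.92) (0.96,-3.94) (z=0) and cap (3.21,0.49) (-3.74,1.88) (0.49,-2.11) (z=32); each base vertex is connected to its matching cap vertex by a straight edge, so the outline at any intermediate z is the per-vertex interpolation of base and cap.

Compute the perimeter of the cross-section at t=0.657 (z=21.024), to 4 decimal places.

Perimeter at t=0.657: 18.7332

Cross-section at t=0.657: each vertex is (1-t)·p0[i] + t·p1[i].
  v1: (1-0.657)·(4.7,0.33) + 0.657·(3.21,0.49) = (3.7211,0.4351)
  v2: (1-0.657)·(-4.32,1.92) + 0.657·(-3.74,1.88) = (-3.9389,1.8937)
  v3: (1-0.657)·(0.96,-3.94) + 0.657·(0.49,-2.11) = (0.6512,-2.7377)
Perimeter = Σ |v_{i+1} − v_i|:
  edge 1→2: √(-7.6600² + 1.4586²) = 7.7976 (running 7.7976)
  edge 2→3: √(4.5902² + -4.6314²) = 6.5207 (running 14.3183)
  edge 3→1: √(3.0699² + 3.1728²) = 4.4148 (running 18.7332)
Perimeter = 18.7332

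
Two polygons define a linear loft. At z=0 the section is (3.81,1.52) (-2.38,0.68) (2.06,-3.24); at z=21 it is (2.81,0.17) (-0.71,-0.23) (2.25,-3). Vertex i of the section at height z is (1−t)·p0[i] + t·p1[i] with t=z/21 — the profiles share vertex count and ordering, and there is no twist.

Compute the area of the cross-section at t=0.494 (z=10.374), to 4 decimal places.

Area at t=0.494: 9.3182

Cross-section at t=0.494: each vertex is (1-t)·p0[i] + t·p1[i].
  v1: (1-0.494)·(3.81,1.52) + 0.494·(2.81,0.17) = (3.3160,0.8531)
  v2: (1-0.494)·(-2.38,0.68) + 0.494·(-0.71,-0.23) = (-1.5550,0.2305)
  v3: (1-0.494)·(2.06,-3.24) + 0.494·(2.25,-3) = (2.1539,-3.1214)
Shoelace sum Σ(x_i·y_{i+1} − x_{i+1}·y_i):
  i=1: 3.3160·0.2305 − -1.5550·0.8531 = +2.0908 (running +2.0908)
  i=2: -1.5550·-3.1214 − 2.1539·0.2305 = +4.3575 (running +6.4483)
  i=3: 2.1539·0.8531 − 3.3160·-3.1214 = +12.1882 (running +18.6365)
Area = |Σ|/2 = |18.6365|/2 = 9.3182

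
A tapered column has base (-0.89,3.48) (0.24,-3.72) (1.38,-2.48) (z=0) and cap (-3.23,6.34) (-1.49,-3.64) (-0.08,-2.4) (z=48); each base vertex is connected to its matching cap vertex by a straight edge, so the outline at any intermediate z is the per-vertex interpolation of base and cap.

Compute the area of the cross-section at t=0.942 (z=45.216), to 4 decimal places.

Cross-section at t=0.942: each vertex is (1-t)·p0[i] + t·p1[i].
  v1: (1-0.942)·(-0.89,3.48) + 0.942·(-3.23,6.34) = (-3.0943,6.1741)
  v2: (1-0.942)·(0.24,-3.72) + 0.942·(-1.49,-3.64) = (-1.3897,-3.6446)
  v3: (1-0.942)·(1.38,-2.48) + 0.942·(-0.08,-2.4) = (0.0047,-2.4046)
Shoelace sum Σ(x_i·y_{i+1} − x_{i+1}·y_i):
  i=1: -3.0943·-3.6446 − -1.3897·6.1741 = +19.8575 (running +19.8575)
  i=2: -1.3897·-2.4046 − 0.0047·-3.6446 = +3.3587 (running +23.2162)
  i=3: 0.0047·6.1741 − -3.0943·-2.4046 = -7.4117 (running +15.8044)
Area = |Σ|/2 = |15.8044|/2 = 7.9022

Area at t=0.942: 7.9022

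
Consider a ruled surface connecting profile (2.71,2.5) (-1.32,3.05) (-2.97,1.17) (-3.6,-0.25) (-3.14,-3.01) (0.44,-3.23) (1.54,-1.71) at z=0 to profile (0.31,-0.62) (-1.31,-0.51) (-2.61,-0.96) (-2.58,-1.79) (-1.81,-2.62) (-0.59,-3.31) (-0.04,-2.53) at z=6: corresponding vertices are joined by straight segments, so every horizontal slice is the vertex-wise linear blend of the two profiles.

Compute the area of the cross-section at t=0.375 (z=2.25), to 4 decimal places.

Area at t=0.375: 18.2269

Cross-section at t=0.375: each vertex is (1-t)·p0[i] + t·p1[i].
  v1: (1-0.375)·(2.71,2.5) + 0.375·(0.31,-0.62) = (1.8100,1.3300)
  v2: (1-0.375)·(-1.32,3.05) + 0.375·(-1.31,-0.51) = (-1.3163,1.7150)
  v3: (1-0.375)·(-2.97,1.17) + 0.375·(-2.61,-0.96) = (-2.8350,0.3712)
  v4: (1-0.375)·(-3.6,-0.25) + 0.375·(-2.58,-1.79) = (-3.2175,-0.8275)
  v5: (1-0.375)·(-3.14,-3.01) + 0.375·(-1.81,-2.62) = (-2.6413,-2.8638)
  v6: (1-0.375)·(0.44,-3.23) + 0.375·(-0.59,-3.31) = (0.0538,-3.2600)
  v7: (1-0.375)·(1.54,-1.71) + 0.375·(-0.04,-2.53) = (0.9475,-2.0175)
Shoelace sum Σ(x_i·y_{i+1} − x_{i+1}·y_i):
  i=1: 1.8100·1.7150 − -1.3163·1.3300 = +4.8548 (running +4.8548)
  i=2: -1.3163·0.3712 − -2.8350·1.7150 = +4.3734 (running +9.2281)
  i=3: -2.8350·-0.8275 − -3.2175·0.3712 = +3.5405 (running +12.7686)
  i=4: -3.2175·-2.8638 − -2.6413·-0.8275 = +7.0285 (running +19.7971)
  i=5: -2.6413·-3.2600 − 0.0538·-2.8638 = +8.7644 (running +28.5615)
  i=6: 0.0538·-2.0175 − 0.9475·-3.2600 = +2.9804 (running +31.5419)
  i=7: 0.9475·1.3300 − 1.8100·-2.0175 = +4.9119 (running +36.4537)
Area = |Σ|/2 = |36.4537|/2 = 18.2269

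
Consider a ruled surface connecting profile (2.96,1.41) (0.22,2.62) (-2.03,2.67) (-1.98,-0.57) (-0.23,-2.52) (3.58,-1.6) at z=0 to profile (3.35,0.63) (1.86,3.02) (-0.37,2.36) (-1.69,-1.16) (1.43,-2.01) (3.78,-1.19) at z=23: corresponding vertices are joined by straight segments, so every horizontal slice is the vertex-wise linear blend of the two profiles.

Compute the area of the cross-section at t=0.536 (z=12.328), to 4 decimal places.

Cross-section at t=0.536: each vertex is (1-t)·p0[i] + t·p1[i].
  v1: (1-0.536)·(2.96,1.41) + 0.536·(3.35,0.63) = (3.1690,0.9919)
  v2: (1-0.536)·(0.22,2.62) + 0.536·(1.86,3.02) = (1.0990,2.8344)
  v3: (1-0.536)·(-2.03,2.67) + 0.536·(-0.37,2.36) = (-1.1402,2.5038)
  v4: (1-0.536)·(-1.98,-0.57) + 0.536·(-1.69,-1.16) = (-1.8246,-0.8862)
  v5: (1-0.536)·(-0.23,-2.52) + 0.536·(1.43,-2.01) = (0.6598,-2.2466)
  v6: (1-0.536)·(3.58,-1.6) + 0.536·(3.78,-1.19) = (3.6872,-1.3802)
Shoelace sum Σ(x_i·y_{i+1} − x_{i+1}·y_i):
  i=1: 3.1690·2.8344 − 1.0990·0.9919 = +7.8922 (running +7.8922)
  i=2: 1.0990·2.5038 − -1.1402·2.8344 = +5.9837 (running +13.8759)
  i=3: -1.1402·-0.8862 − -1.8246·2.5038 = +5.5789 (running +19.4548)
  i=4: -1.8246·-2.2466 − 0.6598·-0.8862 = +4.6838 (running +24.1387)
  i=5: 0.6598·-1.3802 − 3.6872·-2.2466 = +7.3732 (running +31.5118)
  i=6: 3.6872·0.9919 − 3.1690·-1.3802 = +8.0314 (running +39.5433)
Area = |Σ|/2 = |39.5433|/2 = 19.7716

Area at t=0.536: 19.7716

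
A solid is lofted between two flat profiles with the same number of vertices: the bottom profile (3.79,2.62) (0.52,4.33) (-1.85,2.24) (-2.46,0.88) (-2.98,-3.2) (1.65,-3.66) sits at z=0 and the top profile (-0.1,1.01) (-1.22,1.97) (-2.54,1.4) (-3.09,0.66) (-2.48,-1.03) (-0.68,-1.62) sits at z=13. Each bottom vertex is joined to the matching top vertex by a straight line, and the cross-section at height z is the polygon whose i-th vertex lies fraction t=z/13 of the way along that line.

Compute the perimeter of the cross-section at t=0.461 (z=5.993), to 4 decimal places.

Cross-section at t=0.461: each vertex is (1-t)·p0[i] + t·p1[i].
  v1: (1-0.461)·(3.79,2.62) + 0.461·(-0.1,1.01) = (1.9967,1.8778)
  v2: (1-0.461)·(0.52,4.33) + 0.461·(-1.22,1.97) = (-0.2821,3.2420)
  v3: (1-0.461)·(-1.85,2.24) + 0.461·(-2.54,1.4) = (-2.1681,1.8528)
  v4: (1-0.461)·(-2.46,0.88) + 0.461·(-3.09,0.66) = (-2.7504,0.7786)
  v5: (1-0.461)·(-2.98,-3.2) + 0.461·(-2.48,-1.03) = (-2.7495,-2.1996)
  v6: (1-0.461)·(1.65,-3.66) + 0.461·(-0.68,-1.62) = (0.5759,-2.7196)
Perimeter = Σ |v_{i+1} − v_i|:
  edge 1→2: √(-2.2788² + 1.3642²) = 2.6560 (running 2.6560)
  edge 2→3: √(-1.8859² + -1.3893²) = 2.3424 (running 4.9984)
  edge 3→4: √(-0.5823² + -1.0742²) = 1.2219 (running 6.2203)
  edge 4→5: √(0.0009² + -2.9782²) = 2.9782 (running 9.1985)
  edge 5→6: √(3.3254² + -0.5199²) = 3.3658 (running 12.5643)
  edge 6→1: √(1.4208² + 4.5973²) = 4.8119 (running 17.3762)
Perimeter = 17.3762

Perimeter at t=0.461: 17.3762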